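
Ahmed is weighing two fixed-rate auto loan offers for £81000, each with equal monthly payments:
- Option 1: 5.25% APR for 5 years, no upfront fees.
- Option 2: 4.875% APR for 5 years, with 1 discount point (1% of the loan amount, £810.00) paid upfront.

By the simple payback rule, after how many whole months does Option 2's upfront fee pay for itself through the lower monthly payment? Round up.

Option 1: at 5.25% the monthly rate is 0.0043750, so the payment is 81,000 × 0.0043750 / (1 − 1.0043750^−60) = £1,537.86.
Option 2: at 4.875% the monthly rate is 0.0040625, so the payment is 81,000 × 0.0040625 / (1 − 1.0040625^−60) = £1,523.94.
Monthly savings = £1,537.86 − £1,523.94 = £13.92.
Break-even = £810.00 / £13.92 = 58.19 → 59 months.

59 months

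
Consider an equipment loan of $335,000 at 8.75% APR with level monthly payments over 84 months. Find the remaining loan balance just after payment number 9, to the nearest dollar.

$308,082

With monthly rate i = 8.75%/12 = 0.0072917, the balance after k of n payments is P · [(1+i)^n − (1+i)^k] / [(1+i)^n − 1].
(1+0.0072917)^84 = 1.84094260 and (1+0.0072917)^9 = 1.06757199, so the balance is 335,000 × (1.84094260 − 1.06757199) / (1.84094260 − 1) = $308,081.85.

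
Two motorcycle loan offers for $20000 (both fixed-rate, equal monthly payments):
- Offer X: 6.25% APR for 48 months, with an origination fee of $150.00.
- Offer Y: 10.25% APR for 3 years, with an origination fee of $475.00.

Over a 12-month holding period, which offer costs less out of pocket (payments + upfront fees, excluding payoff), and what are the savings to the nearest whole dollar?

Offer X: monthly rate = 6.25%/12 = 0.0052083; payment = 20,000 × 0.0052083 / (1 − (1+0.0052083)^−48) = $472.00.
Offer Y: at 10.25% the monthly rate is 0.0085417, so the payment is 20,000 × 0.0085417 / (1 − 1.0085417^−36) = $647.69.
Over 12 months: Offer X costs 12 × $472.00 + $150.00 = $5,814.00; Offer Y costs 12 × $647.69 + $475.00 = $8,247.28.
Offer X is cheaper by $8,247.28 − $5,814.00 = $2,433.28.

Offer X by $2,433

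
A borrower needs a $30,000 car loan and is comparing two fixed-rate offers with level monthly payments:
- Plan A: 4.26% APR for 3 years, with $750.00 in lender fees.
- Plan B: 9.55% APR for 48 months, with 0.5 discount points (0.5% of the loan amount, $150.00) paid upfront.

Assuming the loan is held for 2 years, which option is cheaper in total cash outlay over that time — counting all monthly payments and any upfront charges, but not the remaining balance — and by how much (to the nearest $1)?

Plan A: at 4.26% the monthly rate is 0.0035500, so the payment is 30,000 × 0.0035500 / (1 − 1.0035500^−36) = $889.19.
Plan B: at 9.55% the monthly rate is 0.0079583, so the payment is 30,000 × 0.0079583 / (1 − 1.0079583^−48) = $754.41.
Over 24 months: Plan A costs 24 × $889.19 + $750.00 = $22,090.56; Plan B costs 24 × $754.41 + $150.00 = $18,255.84.
Plan B is cheaper by $22,090.56 − $18,255.84 = $3,834.72.

Plan B by $3,835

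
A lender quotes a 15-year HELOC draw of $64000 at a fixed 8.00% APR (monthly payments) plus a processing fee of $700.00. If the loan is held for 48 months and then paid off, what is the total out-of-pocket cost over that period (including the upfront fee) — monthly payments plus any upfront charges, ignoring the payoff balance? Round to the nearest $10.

$30,060

Monthly rate = 8%/12 = 0.0066667; payment = 64,000 × 0.0066667 / (1 − (1+0.0066667)^−180) = $611.62.
Total outlay = 48 × $611.62 + $700.00 = $30,057.76.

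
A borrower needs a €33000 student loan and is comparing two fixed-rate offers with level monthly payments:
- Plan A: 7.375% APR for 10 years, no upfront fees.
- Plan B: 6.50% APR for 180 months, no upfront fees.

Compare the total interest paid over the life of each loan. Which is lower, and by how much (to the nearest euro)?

Plan A by €4,996

Plan A: monthly rate = 7.375%/12 = 0.0061458; payment = 33,000 × 0.0061458 / (1 − (1+0.0061458)^−120) = €389.57.
Total interest on Plan A = 120 × €389.57 − €33,000 = €13,748.40.
Plan B: monthly rate = 6.5%/12 = 0.0054167; payment = 33,000 × 0.0054167 / (1 − (1+0.0054167)^−180) = €287.47.
Total interest on Plan B = 180 × €287.47 − €33,000 = €18,744.60.
Plan A is lower by €4,996.20.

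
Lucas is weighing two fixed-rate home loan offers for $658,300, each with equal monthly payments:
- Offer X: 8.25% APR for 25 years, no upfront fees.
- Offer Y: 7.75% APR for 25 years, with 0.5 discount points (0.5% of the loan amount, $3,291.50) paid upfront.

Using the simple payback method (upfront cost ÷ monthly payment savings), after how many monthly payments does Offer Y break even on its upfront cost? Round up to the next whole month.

Offer X: at 8.25% the monthly rate is 0.0068750, so the payment is 658,300 × 0.0068750 / (1 − 1.0068750^−300) = $5,190.37.
Offer Y: monthly rate = 7.75%/12 = 0.0064583; payment = 658,300 × 0.0064583 / (1 − (1+0.0064583)^−300) = $4,972.33.
Monthly savings = $5,190.37 − $4,972.33 = $218.04.
Break-even = $3,291.50 / $218.04 = 15.10 → 16 months.

16 months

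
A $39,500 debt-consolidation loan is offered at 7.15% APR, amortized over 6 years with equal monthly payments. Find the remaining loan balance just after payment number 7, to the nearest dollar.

With monthly rate i = 7.15%/12 = 0.0059583, the balance after k of n payments is P · [(1+i)^n − (1+i)^k] / [(1+i)^n − 1].
(1+0.0059583)^72 = 1.53376729 and (1+0.0059583)^7 = 1.04246132, so the balance is 39,500 × (1.53376729 − 1.04246132) / (1.53376729 − 1) = $36,357.77.

$36,358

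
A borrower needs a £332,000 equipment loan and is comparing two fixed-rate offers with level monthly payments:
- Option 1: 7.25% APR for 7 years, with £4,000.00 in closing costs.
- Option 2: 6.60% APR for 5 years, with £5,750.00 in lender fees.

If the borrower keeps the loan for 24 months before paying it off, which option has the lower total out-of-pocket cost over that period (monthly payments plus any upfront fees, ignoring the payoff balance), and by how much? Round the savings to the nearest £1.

Option 1: at 7.25% the monthly rate is 0.0060417, so the payment is 332,000 × 0.0060417 / (1 − 1.0060417^−84) = £5,051.44.
Option 2: at 6.60% the monthly rate is 0.0055000, so the payment is 332,000 × 0.0055000 / (1 − 1.0055000^−60) = £6,511.52.
Over 24 months: Option 1 costs 24 × £5,051.44 + £4,000.00 = £125,234.56; Option 2 costs 24 × £6,511.52 + £5,750.00 = £162,026.48.
Option 1 is cheaper by £162,026.48 − £125,234.56 = £36,791.92.

Option 1 by £36,792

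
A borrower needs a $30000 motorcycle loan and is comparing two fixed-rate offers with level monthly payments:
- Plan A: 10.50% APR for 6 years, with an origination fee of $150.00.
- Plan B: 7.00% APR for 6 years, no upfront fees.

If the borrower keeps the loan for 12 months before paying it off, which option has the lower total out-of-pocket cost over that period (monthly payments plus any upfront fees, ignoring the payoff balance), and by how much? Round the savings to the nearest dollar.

Plan A: monthly rate = 10.5%/12 = 0.0087500; payment = 30,000 × 0.0087500 / (1 − (1+0.0087500)^−72) = $563.37.
Plan B: at 7.00% the monthly rate is 0.0058333, so the payment is 30,000 × 0.0058333 / (1 − 1.0058333^−72) = $511.47.
Over 12 months: Plan A costs 12 × $563.37 + $150.00 = $6,910.44; Plan B costs 12 × $511.47 = $6,137.64.
Plan B is cheaper by $6,910.44 − $6,137.64 = $772.80.

Plan B by $773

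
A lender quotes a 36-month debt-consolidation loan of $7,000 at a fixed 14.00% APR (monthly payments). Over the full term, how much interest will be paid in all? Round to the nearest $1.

At 14.00% the monthly rate is 0.0116667, so the payment is 7,000 × 0.0116667 / (1 − 1.0116667^−36) = $239.24.
Total paid = 36 × $239.24 = $8,612.64; interest = $8,612.64 − $7,000 = $1,612.64.

$1,613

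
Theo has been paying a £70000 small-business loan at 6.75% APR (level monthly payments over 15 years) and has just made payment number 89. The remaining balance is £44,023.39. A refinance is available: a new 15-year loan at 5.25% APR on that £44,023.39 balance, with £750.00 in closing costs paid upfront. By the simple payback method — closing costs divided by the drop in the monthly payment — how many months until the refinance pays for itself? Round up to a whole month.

3 months

Current payment = 70,000 × 6.75%/12 / (1 − (1+0.0056250)^−180) = £619.44.
Refinanced payment = 44,023.39 × 0.0043750 / (1 − (1+0.0043750)^−180) = £353.89.
Monthly savings = £619.44 − £353.89 = £265.55.
Break-even = £750.00 / £265.55 = 2.82 → 3 months.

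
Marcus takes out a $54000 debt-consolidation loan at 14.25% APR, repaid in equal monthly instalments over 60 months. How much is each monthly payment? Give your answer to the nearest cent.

$1,263.50

Monthly rate = 14.25%/12 = 0.0118750; payment = 54,000 × 0.0118750 / (1 − (1+0.0118750)^−60) = $1,263.50.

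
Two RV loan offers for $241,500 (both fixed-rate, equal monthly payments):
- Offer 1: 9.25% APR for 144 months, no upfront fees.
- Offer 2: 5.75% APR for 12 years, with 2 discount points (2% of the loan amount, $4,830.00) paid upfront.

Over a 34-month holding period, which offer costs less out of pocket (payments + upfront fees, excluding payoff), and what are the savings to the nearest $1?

Offer 2 by $10,705

Offer 1: monthly rate = 9.25%/12 = 0.0077083; payment = 241,500 × 0.0077083 / (1 − (1+0.0077083)^−144) = $2,782.46.
Offer 2: monthly rate = 5.75%/12 = 0.0047917; payment = 241,500 × 0.0047917 / (1 − (1+0.0047917)^−144) = $2,325.55.
Over 34 months: Offer 1 costs 34 × $2,782.46 = $94,603.64; Offer 2 costs 34 × $2,325.55 + $4,830.00 = $83,898.70.
Offer 2 is cheaper by $94,603.64 − $83,898.70 = $10,704.94.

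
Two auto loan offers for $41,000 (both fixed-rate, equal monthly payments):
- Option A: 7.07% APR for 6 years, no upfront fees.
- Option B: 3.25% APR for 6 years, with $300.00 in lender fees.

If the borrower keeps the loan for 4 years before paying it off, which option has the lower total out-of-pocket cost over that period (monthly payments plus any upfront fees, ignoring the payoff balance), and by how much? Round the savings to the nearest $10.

Option B by $3,200

Option A: at 7.07% the monthly rate is 0.0058917, so the payment is 41,000 × 0.0058917 / (1 − 1.0058917^−72) = $700.39.
Option B: monthly rate = 3.25%/12 = 0.0027083; payment = 41,000 × 0.0027083 / (1 − (1+0.0027083)^−72) = $627.54.
Over 48 months: Option A costs 48 × $700.39 = $33,618.72; Option B costs 48 × $627.54 + $300.00 = $30,421.92.
Option B is cheaper by $33,618.72 − $30,421.92 = $3,196.80.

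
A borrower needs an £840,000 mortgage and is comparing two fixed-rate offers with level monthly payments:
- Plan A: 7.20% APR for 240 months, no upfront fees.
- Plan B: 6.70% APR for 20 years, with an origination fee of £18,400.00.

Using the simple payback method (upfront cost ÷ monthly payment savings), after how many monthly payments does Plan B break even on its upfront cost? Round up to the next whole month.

74 months

Plan A: at 7.20% the monthly rate is 0.0060000, so the payment is 840,000 × 0.0060000 / (1 − 1.0060000^−240) = £6,613.73.
Plan B: monthly rate = 6.7%/12 = 0.0055833; payment = 840,000 × 0.0055833 / (1 − (1+0.0055833)^−240) = £6,362.11.
Monthly savings = £6,613.73 − £6,362.11 = £251.62.
Break-even = £18,400.00 / £251.62 = 73.13 → 74 months.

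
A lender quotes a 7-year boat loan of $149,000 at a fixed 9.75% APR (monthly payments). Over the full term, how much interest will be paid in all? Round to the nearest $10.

At 9.75% the monthly rate is 0.0081250, so the payment is 149,000 × 0.0081250 / (1 − 1.0081250^−84) = $2,454.37.
Total paid = 84 × $2,454.37 = $206,167.08; interest = $206,167.08 − $149,000 = $57,167.08.

$57,170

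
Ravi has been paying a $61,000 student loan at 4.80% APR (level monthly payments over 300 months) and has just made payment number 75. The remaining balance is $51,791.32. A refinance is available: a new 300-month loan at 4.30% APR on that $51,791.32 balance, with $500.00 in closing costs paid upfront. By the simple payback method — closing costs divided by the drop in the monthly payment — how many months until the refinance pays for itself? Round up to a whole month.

Current payment = 61,000 × 4.8%/12 / (1 − (1+0.0040000)^−300) = $349.53.
Refinanced payment = 51,791.32 × 0.0035833 / (1 − (1+0.0035833)^−300) = $282.03.
Monthly savings = $349.53 − $282.03 = $67.50.
Break-even = $500.00 / $67.50 = 7.41 → 8 months.

8 months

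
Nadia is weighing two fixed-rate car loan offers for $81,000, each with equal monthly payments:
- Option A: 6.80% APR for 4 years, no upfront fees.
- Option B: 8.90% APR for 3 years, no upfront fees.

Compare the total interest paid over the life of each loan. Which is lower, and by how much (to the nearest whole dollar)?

Option A: at 6.80% the monthly rate is 0.0056667, so the payment is 81,000 × 0.0056667 / (1 − 1.0056667^−48) = $1,932.14.
Total interest on Option A = 48 × $1,932.14 − $81,000 = $11,742.72.
Option B: monthly rate = 8.9%/12 = 0.0074167; payment = 81,000 × 0.0074167 / (1 − (1+0.0074167)^−36) = $2,572.01.
Total interest on Option B = 36 × $2,572.01 − $81,000 = $11,592.36.
Option B is lower by $150.36.

Option B by $150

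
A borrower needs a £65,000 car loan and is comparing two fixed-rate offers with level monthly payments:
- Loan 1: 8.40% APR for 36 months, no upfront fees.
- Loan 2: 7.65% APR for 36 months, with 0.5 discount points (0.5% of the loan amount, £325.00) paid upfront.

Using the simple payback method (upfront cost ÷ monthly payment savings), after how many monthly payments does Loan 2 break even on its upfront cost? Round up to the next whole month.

15 months

Loan 1: monthly rate = 8.4%/12 = 0.0070000; payment = 65,000 × 0.0070000 / (1 − (1+0.0070000)^−36) = £2,048.88.
Loan 2: monthly rate = 7.65%/12 = 0.0063750; payment = 65,000 × 0.0063750 / (1 − (1+0.0063750)^−36) = £2,026.39.
Monthly savings = £2,048.88 − £2,026.39 = £22.49.
Break-even = £325.00 / £22.49 = 14.45 → 15 months.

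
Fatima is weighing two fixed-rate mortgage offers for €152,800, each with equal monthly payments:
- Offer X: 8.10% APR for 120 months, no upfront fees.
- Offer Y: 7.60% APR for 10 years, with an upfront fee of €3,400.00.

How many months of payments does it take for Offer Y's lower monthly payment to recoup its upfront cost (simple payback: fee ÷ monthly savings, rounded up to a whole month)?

85 months

Offer X: monthly rate = 8.1%/12 = 0.0067500; payment = 152,800 × 0.0067500 / (1 − (1+0.0067500)^−120) = €1,861.97.
Offer Y: monthly rate = 7.6%/12 = 0.0063333; payment = 152,800 × 0.0063333 / (1 − (1+0.0063333)^−120) = €1,821.75.
Monthly savings = €1,861.97 − €1,821.75 = €40.22.
Break-even = €3,400.00 / €40.22 = 84.54 → 85 months.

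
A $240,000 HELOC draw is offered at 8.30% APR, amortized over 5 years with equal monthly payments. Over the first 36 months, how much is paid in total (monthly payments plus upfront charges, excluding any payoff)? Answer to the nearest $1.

$176,431

Monthly rate = 8.3%/12 = 0.0069167; payment = 240,000 × 0.0069167 / (1 − (1+0.0069167)^−60) = $4,900.87.
Total outlay = 36 × $4,900.87 = $176,431.32.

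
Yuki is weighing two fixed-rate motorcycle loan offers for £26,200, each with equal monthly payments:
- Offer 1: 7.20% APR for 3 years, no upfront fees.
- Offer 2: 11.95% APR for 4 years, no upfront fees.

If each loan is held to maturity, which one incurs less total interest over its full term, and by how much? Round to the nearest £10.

Offer 1 by £3,880

Offer 1: at 7.20% the monthly rate is 0.0060000, so the payment is 26,200 × 0.0060000 / (1 − 1.0060000^−36) = £811.38.
Total interest on Offer 1 = 36 × £811.38 − £26,200 = £3,009.68.
Offer 2: monthly rate = 11.95%/12 = 0.0099583; payment = 26,200 × 0.0099583 / (1 − (1+0.0099583)^−48) = £689.30.
Total interest on Offer 2 = 48 × £689.30 − £26,200 = £6,886.40.
Offer 1 is lower by £3,876.72.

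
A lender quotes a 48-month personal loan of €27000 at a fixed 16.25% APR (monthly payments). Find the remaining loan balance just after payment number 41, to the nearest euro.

With monthly rate i = 16.25%/12 = 0.0135417, the balance after k of n payments is P · [(1+i)^n − (1+i)^k] / [(1+i)^n − 1].
(1+0.0135417)^48 = 1.90720399 and (1+0.0135417)^41 = 1.73582483, so the balance is 27,000 × (1.90720399 − 1.73582483) / (1.90720399 − 1) = €5,100.55.

€5,101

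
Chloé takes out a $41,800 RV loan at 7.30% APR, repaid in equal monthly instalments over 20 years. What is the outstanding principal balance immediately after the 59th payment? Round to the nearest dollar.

With monthly rate i = 7.3%/12 = 0.0060833, the balance after k of n payments is P · [(1+i)^n − (1+i)^k] / [(1+i)^n − 1].
(1+0.0060833)^240 = 4.28695673 and (1+0.0060833)^59 = 1.43022156, so the balance is 41,800 × (4.28695673 − 1.43022156) / (4.28695673 − 1) = $36,328.90.

$36,329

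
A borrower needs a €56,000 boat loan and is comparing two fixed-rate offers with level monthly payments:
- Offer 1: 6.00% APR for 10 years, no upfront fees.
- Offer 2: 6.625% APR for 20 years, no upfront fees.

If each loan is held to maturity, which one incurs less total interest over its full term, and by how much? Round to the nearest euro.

Offer 1: at 6.00% the monthly rate is 0.0050000, so the payment is 56,000 × 0.0050000 / (1 − 1.0050000^−120) = €621.71.
Total interest on Offer 1 = 120 × €621.71 − €56,000 = €18,605.20.
Offer 2: at 6.625% the monthly rate is 0.0055208, so the payment is 56,000 × 0.0055208 / (1 − 1.0055208^−240) = €421.65.
Total interest on Offer 2 = 240 × €421.65 − €56,000 = €45,196.00.
Offer 1 is lower by €26,590.80.

Offer 1 by €26,591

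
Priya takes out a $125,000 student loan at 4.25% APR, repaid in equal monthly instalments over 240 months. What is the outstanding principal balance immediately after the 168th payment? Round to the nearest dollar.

$49,116

With monthly rate i = 4.25%/12 = 0.0035417, the balance after k of n payments is P · [(1+i)^n − (1+i)^k] / [(1+i)^n − 1].
(1+0.0035417)^240 = 2.33613613 and (1+0.0035417)^168 = 1.81112615, so the balance is 125,000 × (2.33613613 − 1.81112615) / (2.33613613 − 1) = $49,116.44.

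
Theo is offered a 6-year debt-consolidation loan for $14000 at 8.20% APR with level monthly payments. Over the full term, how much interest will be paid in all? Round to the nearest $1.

Monthly rate = 8.2%/12 = 0.0068333; payment = 14,000 × 0.0068333 / (1 − (1+0.0068333)^−72) = $246.83.
Total paid = 72 × $246.83 = $17,771.76; interest = $17,771.76 − $14,000 = $3,771.76.

$3,772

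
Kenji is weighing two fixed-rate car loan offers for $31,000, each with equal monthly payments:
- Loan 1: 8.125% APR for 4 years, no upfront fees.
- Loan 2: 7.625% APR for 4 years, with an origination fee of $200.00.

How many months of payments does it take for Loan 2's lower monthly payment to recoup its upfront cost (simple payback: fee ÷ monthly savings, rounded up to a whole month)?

Loan 1: at 8.125% the monthly rate is 0.0067708, so the payment is 31,000 × 0.0067708 / (1 − 1.0067708^−48) = $758.62.
Loan 2: monthly rate = 7.625%/12 = 0.0063542; payment = 31,000 × 0.0063542 / (1 − (1+0.0063542)^−48) = $751.36.
Monthly savings = $758.62 − $751.36 = $7.26.
Break-even = $200.00 / $7.26 = 27.55 → 28 months.

28 months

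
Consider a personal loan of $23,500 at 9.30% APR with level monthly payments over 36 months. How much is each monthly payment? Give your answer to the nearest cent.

At 9.30% the monthly rate is 0.0077500, so the payment is 23,500 × 0.0077500 / (1 − 1.0077500^−36) = $750.58.

$750.58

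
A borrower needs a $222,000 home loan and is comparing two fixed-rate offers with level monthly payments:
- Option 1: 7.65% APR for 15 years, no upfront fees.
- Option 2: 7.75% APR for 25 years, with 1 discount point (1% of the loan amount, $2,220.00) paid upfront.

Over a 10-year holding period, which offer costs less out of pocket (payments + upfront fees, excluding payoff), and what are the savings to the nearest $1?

Option 2 by $45,793

Option 1: at 7.65% the monthly rate is 0.0063750, so the payment is 222,000 × 0.0063750 / (1 − 1.0063750^−180) = $2,076.94.
Option 2: monthly rate = 7.75%/12 = 0.0064583; payment = 222,000 × 0.0064583 / (1 − (1+0.0064583)^−300) = $1,676.83.
Over 120 months: Option 1 costs 120 × $2,076.94 = $249,232.80; Option 2 costs 120 × $1,676.83 + $2,220.00 = $203,439.60.
Option 2 is cheaper by $249,232.80 − $203,439.60 = $45,793.20.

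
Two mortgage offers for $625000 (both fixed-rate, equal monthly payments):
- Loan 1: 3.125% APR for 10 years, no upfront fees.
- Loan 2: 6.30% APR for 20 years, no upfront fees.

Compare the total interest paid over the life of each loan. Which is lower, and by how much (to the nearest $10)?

Loan 1: monthly rate = 3.125%/12 = 0.0026042; payment = 625,000 × 0.0026042 / (1 − (1+0.0026042)^−120) = $6,071.18.
Total interest on Loan 1 = 120 × $6,071.18 − $625,000 = $103,541.60.
Loan 2: monthly rate = 6.3%/12 = 0.0052500; payment = 625,000 × 0.0052500 / (1 − (1+0.0052500)^−240) = $4,586.53.
Total interest on Loan 2 = 240 × $4,586.53 − $625,000 = $475,767.20.
Loan 1 is lower by $372,225.60.

Loan 1 by $372,230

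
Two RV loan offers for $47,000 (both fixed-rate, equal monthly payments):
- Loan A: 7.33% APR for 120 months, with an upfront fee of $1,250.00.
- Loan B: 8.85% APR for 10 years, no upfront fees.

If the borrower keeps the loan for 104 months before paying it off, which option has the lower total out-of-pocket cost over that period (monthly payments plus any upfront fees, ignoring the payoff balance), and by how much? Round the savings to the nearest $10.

Loan A by $2,680

Loan A: monthly rate = 7.33%/12 = 0.0061083; payment = 47,000 × 0.0061083 / (1 − (1+0.0061083)^−120) = $553.74.
Loan B: monthly rate = 8.85%/12 = 0.0073750; payment = 47,000 × 0.0073750 / (1 − (1+0.0073750)^−120) = $591.57.
Over 104 months: Loan A costs 104 × $553.74 + $1,250.00 = $58,838.96; Loan B costs 104 × $591.57 = $61,523.28.
Loan A is cheaper by $61,523.28 − $58,838.96 = $2,684.32.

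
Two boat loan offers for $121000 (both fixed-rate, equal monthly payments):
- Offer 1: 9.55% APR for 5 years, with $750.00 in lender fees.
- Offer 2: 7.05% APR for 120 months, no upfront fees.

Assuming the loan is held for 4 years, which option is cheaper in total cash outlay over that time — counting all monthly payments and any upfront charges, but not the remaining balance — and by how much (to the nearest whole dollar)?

Offer 1: at 9.55% the monthly rate is 0.0079583, so the payment is 121,000 × 0.0079583 / (1 − 1.0079583^−60) = $2,544.18.
Offer 2: monthly rate = 7.05%/12 = 0.0058750; payment = 121,000 × 0.0058750 / (1 − (1+0.0058750)^−120) = $1,408.03.
Over 48 months: Offer 1 costs 48 × $2,544.18 + $750.00 = $122,870.64; Offer 2 costs 48 × $1,408.03 = $67,585.44.
Offer 2 is cheaper by $122,870.64 − $67,585.44 = $55,285.20.

Offer 2 by $55,285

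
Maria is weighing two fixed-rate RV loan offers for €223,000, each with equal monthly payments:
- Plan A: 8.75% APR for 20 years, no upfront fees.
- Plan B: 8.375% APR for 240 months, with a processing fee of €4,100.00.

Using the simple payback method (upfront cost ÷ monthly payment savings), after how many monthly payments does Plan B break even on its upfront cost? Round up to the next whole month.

Plan A: monthly rate = 8.75%/12 = 0.0072917; payment = 223,000 × 0.0072917 / (1 − (1+0.0072917)^−240) = €1,970.67.
Plan B: monthly rate = 8.375%/12 = 0.0069792; payment = 223,000 × 0.0069792 / (1 − (1+0.0069792)^−240) = €1,917.64.
Monthly savings = €1,970.67 − €1,917.64 = €53.03.
Break-even = €4,100.00 / €53.03 = 77.31 → 78 months.

78 months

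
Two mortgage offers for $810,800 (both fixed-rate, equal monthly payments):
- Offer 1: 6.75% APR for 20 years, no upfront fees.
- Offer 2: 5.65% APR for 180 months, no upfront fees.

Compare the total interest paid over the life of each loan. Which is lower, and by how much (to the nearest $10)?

Offer 2 by $275,470

Offer 1: at 6.75% the monthly rate is 0.0056250, so the payment is 810,800 × 0.0056250 / (1 − 1.0056250^−240) = $6,165.03.
Total interest on Offer 1 = 240 × $6,165.03 − $810,800 = $668,807.20.
Offer 2: monthly rate = 5.65%/12 = 0.0047083; payment = 810,800 × 0.0047083 / (1 − (1+0.0047083)^−180) = $6,689.63.
Total interest on Offer 2 = 180 × $6,689.63 − $810,800 = $393,333.40.
Offer 2 is lower by $275,473.80.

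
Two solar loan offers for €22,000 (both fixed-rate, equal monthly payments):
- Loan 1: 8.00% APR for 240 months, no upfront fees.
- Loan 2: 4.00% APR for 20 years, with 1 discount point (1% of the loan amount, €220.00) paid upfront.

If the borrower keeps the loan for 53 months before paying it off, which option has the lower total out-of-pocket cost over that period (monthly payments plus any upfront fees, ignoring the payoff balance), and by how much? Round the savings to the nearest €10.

Loan 1: monthly rate = 8%/12 = 0.0066667; payment = 22,000 × 0.0066667 / (1 − (1+0.0066667)^−240) = €184.02.
Loan 2: monthly rate = 4%/12 = 0.0033333; payment = 22,000 × 0.0033333 / (1 − (1+0.0033333)^−240) = €133.32.
Over 53 months: Loan 1 costs 53 × €184.02 = €9,753.06; Loan 2 costs 53 × €133.32 + €220.00 = €7,285.96.
Loan 2 is cheaper by €9,753.06 − €7,285.96 = €2,467.10.

Loan 2 by €2,470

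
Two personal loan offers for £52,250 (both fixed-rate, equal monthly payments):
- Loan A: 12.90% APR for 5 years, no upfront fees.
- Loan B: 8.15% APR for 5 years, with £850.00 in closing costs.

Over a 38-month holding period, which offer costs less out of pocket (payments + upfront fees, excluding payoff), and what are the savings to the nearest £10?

Loan B by £3,820

Loan A: at 12.90% the monthly rate is 0.0107500, so the payment is 52,250 × 0.0107500 / (1 − 1.0107500^−60) = £1,186.18.
Loan B: at 8.15% the monthly rate is 0.0067917, so the payment is 52,250 × 0.0067917 / (1 − 1.0067917^−60) = £1,063.20.
Over 38 months: Loan A costs 38 × £1,186.18 = £45,074.84; Loan B costs 38 × £1,063.20 + £850.00 = £41,251.60.
Loan B is cheaper by £45,074.84 − £41,251.60 = £3,823.24.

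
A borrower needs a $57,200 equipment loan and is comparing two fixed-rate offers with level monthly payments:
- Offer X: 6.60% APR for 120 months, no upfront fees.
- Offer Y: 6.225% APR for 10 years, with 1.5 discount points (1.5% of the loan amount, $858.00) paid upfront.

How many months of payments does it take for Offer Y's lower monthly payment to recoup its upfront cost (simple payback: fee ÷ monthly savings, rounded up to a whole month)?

79 months

Offer X: at 6.60% the monthly rate is 0.0055000, so the payment is 57,200 × 0.0055000 / (1 − 1.0055000^−120) = $652.41.
Offer Y: at 6.225% the monthly rate is 0.0051875, so the payment is 57,200 × 0.0051875 / (1 − 1.0051875^−120) = $641.52.
Monthly savings = $652.41 − $641.52 = $10.89.
Break-even = $858.00 / $10.89 = 78.79 → 79 months.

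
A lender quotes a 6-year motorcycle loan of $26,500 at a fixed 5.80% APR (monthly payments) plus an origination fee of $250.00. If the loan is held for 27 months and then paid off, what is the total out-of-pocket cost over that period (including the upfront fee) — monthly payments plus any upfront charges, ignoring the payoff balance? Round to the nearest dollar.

At 5.80% the monthly rate is 0.0048333, so the payment is 26,500 × 0.0048333 / (1 − 1.0048333^−72) = $436.68.
Total outlay = 27 × $436.68 + $250.00 = $12,040.36.

$12,040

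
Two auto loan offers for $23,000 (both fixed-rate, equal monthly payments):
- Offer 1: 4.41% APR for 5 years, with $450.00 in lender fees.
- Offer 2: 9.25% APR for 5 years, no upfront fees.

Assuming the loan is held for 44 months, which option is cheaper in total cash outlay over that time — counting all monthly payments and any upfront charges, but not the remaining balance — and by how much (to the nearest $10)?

Offer 1 by $1,860

Offer 1: monthly rate = 4.41%/12 = 0.0036750; payment = 23,000 × 0.0036750 / (1 − (1+0.0036750)^−60) = $427.85.
Offer 2: monthly rate = 9.25%/12 = 0.0077083; payment = 23,000 × 0.0077083 / (1 − (1+0.0077083)^−60) = $480.24.
Over 44 months: Offer 1 costs 44 × $427.85 + $450.00 = $19,275.40; Offer 2 costs 44 × $480.24 = $21,130.56.
Offer 1 is cheaper by $21,130.56 − $19,275.40 = $1,855.16.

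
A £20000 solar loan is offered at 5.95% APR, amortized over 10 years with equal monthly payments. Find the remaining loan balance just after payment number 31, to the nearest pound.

£15,910

With monthly rate i = 5.95%/12 = 0.0049583, the balance after k of n payments is P · [(1+i)^n − (1+i)^k] / [(1+i)^n − 1].
(1+0.0049583)^120 = 1.81036730 and (1+0.0049583)^31 = 1.16570787, so the balance is 20,000 × (1.81036730 − 1.16570787) / (1.81036730 − 1) = £15,910.30.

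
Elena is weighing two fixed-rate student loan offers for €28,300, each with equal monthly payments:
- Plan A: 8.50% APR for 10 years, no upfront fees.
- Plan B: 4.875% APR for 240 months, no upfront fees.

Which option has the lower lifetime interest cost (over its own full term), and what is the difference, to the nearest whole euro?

Plan A by €2,251

Plan A: monthly rate = 8.5%/12 = 0.0070833; payment = 28,300 × 0.0070833 / (1 − (1+0.0070833)^−120) = €350.88.
Total interest on Plan A = 120 × €350.88 − €28,300 = €13,805.60.
Plan B: monthly rate = 4.875%/12 = 0.0040625; payment = 28,300 × 0.0040625 / (1 − (1+0.0040625)^−240) = €184.82.
Total interest on Plan B = 240 × €184.82 − €28,300 = €16,056.80.
Plan A is lower by €2,251.20.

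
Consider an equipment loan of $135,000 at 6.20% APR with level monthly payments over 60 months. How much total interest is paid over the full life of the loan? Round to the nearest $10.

At 6.20% the monthly rate is 0.0051667, so the payment is 135,000 × 0.0051667 / (1 − 1.0051667^−60) = $2,622.50.
Total paid = 60 × $2,622.50 = $157,350.00; interest = $157,350.00 − $135,000 = $22,350.00.

$22,350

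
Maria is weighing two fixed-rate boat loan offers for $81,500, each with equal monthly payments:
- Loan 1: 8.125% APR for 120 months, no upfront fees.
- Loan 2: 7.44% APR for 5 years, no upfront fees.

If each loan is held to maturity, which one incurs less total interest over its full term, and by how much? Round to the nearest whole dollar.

Loan 1: at 8.125% the monthly rate is 0.0067708, so the payment is 81,500 × 0.0067708 / (1 − 1.0067708^−120) = $994.21.
Total interest on Loan 1 = 120 × $994.21 − $81,500 = $37,805.20.
Loan 2: monthly rate = 7.44%/12 = 0.0062000; payment = 81,500 × 0.0062000 / (1 − (1+0.0062000)^−60) = $1,630.77.
Total interest on Loan 2 = 60 × $1,630.77 − $81,500 = $16,346.20.
Loan 2 is lower by $21,459.00.

Loan 2 by $21,459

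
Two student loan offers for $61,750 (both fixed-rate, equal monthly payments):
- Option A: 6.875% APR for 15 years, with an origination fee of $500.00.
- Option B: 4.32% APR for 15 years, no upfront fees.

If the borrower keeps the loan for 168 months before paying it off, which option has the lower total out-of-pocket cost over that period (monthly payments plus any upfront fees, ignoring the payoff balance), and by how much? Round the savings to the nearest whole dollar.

Option B by $14,612

Option A: at 6.875% the monthly rate is 0.0057292, so the payment is 61,750 × 0.0057292 / (1 − 1.0057292^−180) = $550.72.
Option B: monthly rate = 4.32%/12 = 0.0036000; payment = 61,750 × 0.0036000 / (1 − (1+0.0036000)^−180) = $466.72.
Over 168 months: Option A costs 168 × $550.72 + $500.00 = $93,020.96; Option B costs 168 × $466.72 = $78,408.96.
Option B is cheaper by $93,020.96 − $78,408.96 = $14,612.00.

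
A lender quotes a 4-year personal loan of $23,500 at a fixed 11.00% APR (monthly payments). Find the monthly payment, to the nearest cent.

Monthly rate = 11%/12 = 0.0091667; payment = 23,500 × 0.0091667 / (1 − (1+0.0091667)^−48) = $607.37.

$607.37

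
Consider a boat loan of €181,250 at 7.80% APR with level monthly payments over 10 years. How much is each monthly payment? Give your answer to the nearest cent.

€2,179.95

At 7.80% the monthly rate is 0.0065000, so the payment is 181,250 × 0.0065000 / (1 − 1.0065000^−120) = €2,179.95.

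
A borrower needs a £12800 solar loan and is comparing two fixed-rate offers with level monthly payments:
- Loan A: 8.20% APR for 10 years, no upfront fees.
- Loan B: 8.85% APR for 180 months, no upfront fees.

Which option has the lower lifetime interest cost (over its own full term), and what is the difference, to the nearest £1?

Loan A: monthly rate = 8.2%/12 = 0.0068333; payment = 12,800 × 0.0068333 / (1 − (1+0.0068333)^−120) = £156.66.
Total interest on Loan A = 120 × £156.66 − £12,800 = £5,999.20.
Loan B: monthly rate = 8.85%/12 = 0.0073750; payment = 12,800 × 0.0073750 / (1 − (1+0.0073750)^−180) = £128.69.
Total interest on Loan B = 180 × £128.69 − £12,800 = £10,364.20.
Loan A is lower by £4,365.00.

Loan A by £4,365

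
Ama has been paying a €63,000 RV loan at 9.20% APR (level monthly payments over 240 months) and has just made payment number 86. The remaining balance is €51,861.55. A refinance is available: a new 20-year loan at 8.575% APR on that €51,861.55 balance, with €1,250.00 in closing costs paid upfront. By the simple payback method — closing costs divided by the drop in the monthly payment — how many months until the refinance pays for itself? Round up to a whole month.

11 months

Current payment = 63,000 × 9.2%/12 / (1 − (1+0.0076667)^−240) = €574.96.
Refinanced payment = 51,861.55 × 0.0071458 / (1 − (1+0.0071458)^−240) = €452.53.
Monthly savings = €574.96 − €452.53 = €122.43.
Break-even = €1,250.00 / €122.43 = 10.21 → 11 months.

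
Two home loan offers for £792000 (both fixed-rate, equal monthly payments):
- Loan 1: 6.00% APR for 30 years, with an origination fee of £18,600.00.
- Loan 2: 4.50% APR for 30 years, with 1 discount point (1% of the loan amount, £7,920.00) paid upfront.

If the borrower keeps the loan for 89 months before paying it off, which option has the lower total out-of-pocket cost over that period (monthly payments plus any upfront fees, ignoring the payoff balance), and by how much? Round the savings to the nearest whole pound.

Loan 1: monthly rate = 6%/12 = 0.0050000; payment = 792,000 × 0.0050000 / (1 − (1+0.0050000)^−360) = £4,748.44.
Loan 2: at 4.50% the monthly rate is 0.0037500, so the payment is 792,000 × 0.0037500 / (1 − 1.0037500^−360) = £4,012.95.
Over 89 months: Loan 1 costs 89 × £4,748.44 + £18,600.00 = £441,211.16; Loan 2 costs 89 × £4,012.95 + £7,920.00 = £365,072.55.
Loan 2 is cheaper by £441,211.16 − £365,072.55 = £76,138.61.

Loan 2 by £76,139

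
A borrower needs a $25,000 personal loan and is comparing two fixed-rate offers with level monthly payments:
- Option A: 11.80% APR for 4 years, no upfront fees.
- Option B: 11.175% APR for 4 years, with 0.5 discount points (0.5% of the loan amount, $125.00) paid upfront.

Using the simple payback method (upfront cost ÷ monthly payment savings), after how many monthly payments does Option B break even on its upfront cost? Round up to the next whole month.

Option A: monthly rate = 11.8%/12 = 0.0098333; payment = 25,000 × 0.0098333 / (1 − (1+0.0098333)^−48) = $655.89.
Option B: at 11.175% the monthly rate is 0.0093125, so the payment is 25,000 × 0.0093125 / (1 − 1.0093125^−48) = $648.26.
Monthly savings = $655.89 − $648.26 = $7.63.
Break-even = $125.00 / $7.63 = 16.38 → 17 months.

17 months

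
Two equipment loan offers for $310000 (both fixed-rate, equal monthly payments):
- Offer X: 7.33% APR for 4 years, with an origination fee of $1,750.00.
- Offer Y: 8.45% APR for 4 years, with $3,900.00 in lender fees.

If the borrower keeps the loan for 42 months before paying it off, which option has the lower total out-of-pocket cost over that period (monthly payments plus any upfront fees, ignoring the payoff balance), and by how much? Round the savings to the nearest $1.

Offer X: monthly rate = 7.33%/12 = 0.0061083; payment = 310,000 × 0.0061083 / (1 − (1+0.0061083)^−48) = $7,470.89.
Offer Y: at 8.45% the monthly rate is 0.0070417, so the payment is 310,000 × 0.0070417 / (1 − 1.0070417^−48) = $7,633.66.
Over 42 months: Offer X costs 42 × $7,470.89 + $1,750.00 = $315,527.38; Offer Y costs 42 × $7,633.66 + $3,900.00 = $324,513.72.
Offer X is cheaper by $324,513.72 − $315,527.38 = $8,986.34.

Offer X by $8,986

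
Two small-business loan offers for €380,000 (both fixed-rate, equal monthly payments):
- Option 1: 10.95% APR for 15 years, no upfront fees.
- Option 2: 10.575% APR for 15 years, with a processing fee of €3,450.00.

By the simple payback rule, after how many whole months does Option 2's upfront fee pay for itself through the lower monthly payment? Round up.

39 months

Option 1: monthly rate = 10.95%/12 = 0.0091250; payment = 380,000 × 0.0091250 / (1 − (1+0.0091250)^−180) = €4,307.14.
Option 2: at 10.575% the monthly rate is 0.0088125, so the payment is 380,000 × 0.0088125 / (1 − 1.0088125^−180) = €4,218.20.
Monthly savings = €4,307.14 − €4,218.20 = €88.94.
Break-even = €3,450.00 / €88.94 = 38.79 → 39 months.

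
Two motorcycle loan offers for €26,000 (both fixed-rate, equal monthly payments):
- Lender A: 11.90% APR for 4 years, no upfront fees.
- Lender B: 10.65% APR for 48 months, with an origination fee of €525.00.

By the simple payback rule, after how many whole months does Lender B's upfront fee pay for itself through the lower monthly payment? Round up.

34 months

Lender A: at 11.90% the monthly rate is 0.0099167, so the payment is 26,000 × 0.0099167 / (1 − 1.0099167^−48) = €683.40.
Lender B: at 10.65% the monthly rate is 0.0088750, so the payment is 26,000 × 0.0088750 / (1 − 1.0088750^−48) = €667.57.
Monthly savings = €683.40 − €667.57 = €15.83.
Break-even = €525.00 / €15.83 = 33.16 → 34 months.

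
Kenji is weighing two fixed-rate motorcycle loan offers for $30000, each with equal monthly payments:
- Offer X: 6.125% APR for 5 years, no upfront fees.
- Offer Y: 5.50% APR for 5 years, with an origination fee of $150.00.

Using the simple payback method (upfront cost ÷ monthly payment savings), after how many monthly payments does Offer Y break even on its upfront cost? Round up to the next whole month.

Offer X: monthly rate = 6.125%/12 = 0.0051042; payment = 30,000 × 0.0051042 / (1 − (1+0.0051042)^−60) = $581.73.
Offer Y: monthly rate = 5.5%/12 = 0.0045833; payment = 30,000 × 0.0045833 / (1 − (1+0.0045833)^−60) = $573.03.
Monthly savings = $581.73 − $573.03 = $8.70.
Break-even = $150.00 / $8.70 = 17.24 → 18 months.

18 months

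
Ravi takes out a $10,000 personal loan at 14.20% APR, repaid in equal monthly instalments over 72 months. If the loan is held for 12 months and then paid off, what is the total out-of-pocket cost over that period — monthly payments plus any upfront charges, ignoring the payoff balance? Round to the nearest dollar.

$2,486

At 14.20% the monthly rate is 0.0118333, so the payment is 10,000 × 0.0118333 / (1 − 1.0118333^−72) = $207.13.
Total outlay = 12 × $207.13 = $2,485.56.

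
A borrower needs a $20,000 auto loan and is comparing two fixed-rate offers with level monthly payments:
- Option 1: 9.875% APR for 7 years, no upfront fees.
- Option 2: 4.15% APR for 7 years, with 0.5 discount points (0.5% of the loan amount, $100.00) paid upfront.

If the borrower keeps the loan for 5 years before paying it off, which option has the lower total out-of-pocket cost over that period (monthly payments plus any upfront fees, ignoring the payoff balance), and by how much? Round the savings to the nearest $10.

Option 1: monthly rate = 9.875%/12 = 0.0082292; payment = 20,000 × 0.0082292 / (1 − (1+0.0082292)^−84) = $330.73.
Option 2: at 4.15% the monthly rate is 0.0034583, so the payment is 20,000 × 0.0034583 / (1 − 1.0034583^−84) = $274.76.
Over 60 months: Option 1 costs 60 × $330.73 = $19,843.80; Option 2 costs 60 × $274.76 + $100.00 = $16,585.60.
Option 2 is cheaper by $19,843.80 − $16,585.60 = $3,258.20.

Option 2 by $3,260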